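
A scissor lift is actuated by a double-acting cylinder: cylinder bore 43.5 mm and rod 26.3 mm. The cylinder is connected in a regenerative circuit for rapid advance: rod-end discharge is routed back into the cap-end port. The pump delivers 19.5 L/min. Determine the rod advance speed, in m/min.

In regeneration the rod-end outflow joins the pump flow into the cap end, so the net volume the pump must supply per unit advance equals the rod cross-section area.
Rod cross-section A_rod = π/4 × (26.3 mm)² = 543.3 mm^2
v = Q_pump / A_rod

v ≈ 35.9 m/min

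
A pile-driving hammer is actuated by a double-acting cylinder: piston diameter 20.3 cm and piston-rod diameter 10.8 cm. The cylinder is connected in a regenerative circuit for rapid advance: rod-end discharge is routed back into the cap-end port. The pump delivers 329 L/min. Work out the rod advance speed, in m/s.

v ≈ 0.599 m/s

In regeneration the rod-end outflow joins the pump flow into the cap end, so the net volume the pump must supply per unit advance equals the rod cross-section area.
Rod cross-section A_rod = π/4 × (10.8 cm)² = 91.61 cm^2
v = Q_pump / A_rod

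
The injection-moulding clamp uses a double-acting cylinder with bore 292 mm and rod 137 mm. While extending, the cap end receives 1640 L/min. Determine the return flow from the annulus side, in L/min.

Cap-side area A_cap = π/4 × (292 mm)² = 66970 mm^2
Rod-side annular area A_ann = π/4 × (292² − 137²) = 52230 mm^2
Piston speed v = Q_in/A_cap; rod-end outflow Q_out = v × A_ann = Q_in × A_ann/A_cap.

Q_out ≈ 1280 L/min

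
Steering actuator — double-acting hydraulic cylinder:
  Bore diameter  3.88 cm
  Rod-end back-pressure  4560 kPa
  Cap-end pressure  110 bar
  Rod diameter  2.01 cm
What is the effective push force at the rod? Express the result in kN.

F ≈ 9.06 kN

Cap-side area A_cap = π/4 × (3.88 cm)² = 11.82 cm^2
Rod-side annular area A_ann = π/4 × (3.88² − 2.01²) = 8.651 cm^2
Net thrust = P_cap·A_cap − P_rod·A_ann = 13.01 kN − 3.945 kN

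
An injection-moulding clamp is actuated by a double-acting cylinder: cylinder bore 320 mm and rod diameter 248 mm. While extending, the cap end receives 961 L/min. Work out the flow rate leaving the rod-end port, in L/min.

Q_out ≈ 384 L/min

Cap-side area A_cap = π/4 × (320 mm)² = 80420 mm^2
Rod-side annular area A_ann = π/4 × (320² − 248²) = 32120 mm^2
Piston speed v = Q_in/A_cap; rod-end outflow Q_out = v × A_ann = Q_in × A_ann/A_cap.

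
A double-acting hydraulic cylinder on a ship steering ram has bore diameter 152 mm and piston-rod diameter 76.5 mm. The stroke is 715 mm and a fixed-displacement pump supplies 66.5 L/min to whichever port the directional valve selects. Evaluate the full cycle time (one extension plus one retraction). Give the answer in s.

t ≈ 20.4 s

Cap-side area A_cap = π/4 × (152 mm)² = 18150 mm^2
Rod-side annular area A_ann = π/4 × (152² − 76.5²) = 13550 mm^2
t_ext = A_cap·L/Q = 11.71 s
t_ret = A_ann·L/Q = 8.741 s
t_cycle = t_ext + t_ret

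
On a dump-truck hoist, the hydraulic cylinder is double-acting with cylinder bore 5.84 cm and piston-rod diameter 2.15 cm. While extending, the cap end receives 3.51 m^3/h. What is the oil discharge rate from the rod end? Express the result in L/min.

Q_out ≈ 50.6 L/min

Cap-side area A_cap = π/4 × (5.84 cm)² = 26.79 cm^2
Rod-side annular area A_ann = π/4 × (5.84² − 2.15²) = 23.16 cm^2
Piston speed v = Q_in/A_cap; rod-end outflow Q_out = v × A_ann = Q_in × A_ann/A_cap.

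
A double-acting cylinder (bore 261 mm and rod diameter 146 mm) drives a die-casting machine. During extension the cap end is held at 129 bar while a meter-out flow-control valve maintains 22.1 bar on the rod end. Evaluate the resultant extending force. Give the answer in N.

Cap-side area A_cap = π/4 × (261 mm)² = 53500 mm^2
Rod-side annular area A_ann = π/4 × (261² − 146²) = 36760 mm^2
Net thrust = P_cap·A_cap − P_rod·A_ann = 6.902e5 N − 81240 N

F ≈ 6.09e5 N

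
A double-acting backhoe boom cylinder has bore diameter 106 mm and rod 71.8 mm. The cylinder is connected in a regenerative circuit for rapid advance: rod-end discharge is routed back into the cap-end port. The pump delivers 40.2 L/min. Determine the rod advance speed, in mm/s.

In regeneration the rod-end outflow joins the pump flow into the cap end, so the net volume the pump must supply per unit advance equals the rod cross-section area.
Rod cross-section A_rod = π/4 × (71.8 mm)² = 4049 mm^2
v = Q_pump / A_rod

v ≈ 165 mm/s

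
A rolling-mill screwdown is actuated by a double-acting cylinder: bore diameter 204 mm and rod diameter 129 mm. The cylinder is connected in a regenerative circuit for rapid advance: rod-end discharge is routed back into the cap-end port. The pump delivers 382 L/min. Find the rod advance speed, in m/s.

v ≈ 0.487 m/s

In regeneration the rod-end outflow joins the pump flow into the cap end, so the net volume the pump must supply per unit advance equals the rod cross-section area.
Rod cross-section A_rod = π/4 × (129 mm)² = 13070 mm^2
v = Q_pump / A_rod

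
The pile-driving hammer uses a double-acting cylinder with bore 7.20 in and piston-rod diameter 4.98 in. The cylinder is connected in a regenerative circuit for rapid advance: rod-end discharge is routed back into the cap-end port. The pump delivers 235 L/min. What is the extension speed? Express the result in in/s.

In regeneration the rod-end outflow joins the pump flow into the cap end, so the net volume the pump must supply per unit advance equals the rod cross-section area.
Rod cross-section A_rod = π/4 × (4.98 in)² = 19.48 in^2
v = Q_pump / A_rod

v ≈ 12.3 in/s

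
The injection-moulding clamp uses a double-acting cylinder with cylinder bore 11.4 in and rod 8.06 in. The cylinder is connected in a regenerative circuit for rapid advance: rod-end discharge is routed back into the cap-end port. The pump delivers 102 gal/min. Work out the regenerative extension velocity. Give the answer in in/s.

v ≈ 7.70 in/s

In regeneration the rod-end outflow joins the pump flow into the cap end, so the net volume the pump must supply per unit advance equals the rod cross-section area.
Rod cross-section A_rod = π/4 × (8.06 in)² = 51.02 in^2
v = Q_pump / A_rod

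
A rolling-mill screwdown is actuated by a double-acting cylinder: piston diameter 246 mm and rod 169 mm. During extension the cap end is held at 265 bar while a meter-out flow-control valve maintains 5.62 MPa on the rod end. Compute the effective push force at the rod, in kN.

F ≈ 1120 kN

Cap-side area A_cap = π/4 × (246 mm)² = 47530 mm^2
Rod-side annular area A_ann = π/4 × (246² − 169²) = 25100 mm^2
Net thrust = P_cap·A_cap − P_rod·A_ann = 1260 kN − 141.0 kN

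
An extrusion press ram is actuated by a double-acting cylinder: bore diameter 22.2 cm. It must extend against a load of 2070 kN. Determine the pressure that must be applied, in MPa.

Cap-side area A_cap = π/4 × (22.2 cm)² = 387.1 cm^2
P = F / A = 2070 kN / A

P ≈ 53.5 MPa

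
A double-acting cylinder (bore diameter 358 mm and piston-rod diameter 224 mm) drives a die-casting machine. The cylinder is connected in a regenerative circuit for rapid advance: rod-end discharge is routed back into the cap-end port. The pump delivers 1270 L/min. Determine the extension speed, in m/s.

v ≈ 0.537 m/s

In regeneration the rod-end outflow joins the pump flow into the cap end, so the net volume the pump must supply per unit advance equals the rod cross-section area.
Rod cross-section A_rod = π/4 × (224 mm)² = 39410 mm^2
v = Q_pump / A_rod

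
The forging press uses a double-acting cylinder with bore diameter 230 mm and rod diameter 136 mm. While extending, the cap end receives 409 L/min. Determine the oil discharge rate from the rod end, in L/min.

Cap-side area A_cap = π/4 × (230 mm)² = 41550 mm^2
Rod-side annular area A_ann = π/4 × (230² − 136²) = 27020 mm^2
Piston speed v = Q_in/A_cap; rod-end outflow Q_out = v × A_ann = Q_in × A_ann/A_cap.

Q_out ≈ 266 L/min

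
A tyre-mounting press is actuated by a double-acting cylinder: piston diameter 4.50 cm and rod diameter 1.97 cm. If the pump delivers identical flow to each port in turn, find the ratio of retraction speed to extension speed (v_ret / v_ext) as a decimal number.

Cap-side area A_cap = π/4 × (4.50 cm)² = 15.90 cm^2
Rod-side annular area A_ann = π/4 × (4.50² − 1.97²) = 12.86 cm^2
For equal Q, v ∝ 1/A, so v_ret/v_ext = A_cap/A_ann.

v_ret/v_ext ≈ 1.24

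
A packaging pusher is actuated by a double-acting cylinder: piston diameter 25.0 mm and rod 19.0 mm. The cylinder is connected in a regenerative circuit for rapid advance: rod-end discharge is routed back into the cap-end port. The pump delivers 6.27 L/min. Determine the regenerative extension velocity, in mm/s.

v ≈ 369 mm/s

In regeneration the rod-end outflow joins the pump flow into the cap end, so the net volume the pump must supply per unit advance equals the rod cross-section area.
Rod cross-section A_rod = π/4 × (19.0 mm)² = 283.5 mm^2
v = Q_pump / A_rod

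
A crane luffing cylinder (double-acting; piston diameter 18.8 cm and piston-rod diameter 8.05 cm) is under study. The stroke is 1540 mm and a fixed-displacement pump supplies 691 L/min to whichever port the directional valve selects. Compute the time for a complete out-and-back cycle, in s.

Cap-side area A_cap = π/4 × (18.8 cm)² = 277.6 cm^2
Rod-side annular area A_ann = π/4 × (18.8² − 8.05²) = 226.7 cm^2
t_ext = A_cap·L/Q = 3.712 s
t_ret = A_ann·L/Q = 3.031 s
t_cycle = t_ext + t_ret

t ≈ 6.74 s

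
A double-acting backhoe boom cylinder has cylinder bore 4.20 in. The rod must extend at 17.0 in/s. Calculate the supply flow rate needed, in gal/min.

Cap-side area A_cap = π/4 × (4.20 in)² = 13.85 in^2
Q = A × v

Q ≈ 61.2 gal/min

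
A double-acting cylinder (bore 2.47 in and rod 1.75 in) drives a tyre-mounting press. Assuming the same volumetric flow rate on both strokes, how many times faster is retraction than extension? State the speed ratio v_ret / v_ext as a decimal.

v_ret/v_ext ≈ 2.01

Cap-side area A_cap = π/4 × (2.47 in)² = 4.792 in^2
Rod-side annular area A_ann = π/4 × (2.47² − 1.75²) = 2.386 in^2
For equal Q, v ∝ 1/A, so v_ret/v_ext = A_cap/A_ann.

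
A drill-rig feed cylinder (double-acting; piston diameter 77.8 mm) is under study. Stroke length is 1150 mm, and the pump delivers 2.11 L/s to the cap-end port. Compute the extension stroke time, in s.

Cap-side area A_cap = π/4 × (77.8 mm)² = 4754 mm^2
Swept volume V = A × L; t = V / Q = A·L / Q

t ≈ 2.59 s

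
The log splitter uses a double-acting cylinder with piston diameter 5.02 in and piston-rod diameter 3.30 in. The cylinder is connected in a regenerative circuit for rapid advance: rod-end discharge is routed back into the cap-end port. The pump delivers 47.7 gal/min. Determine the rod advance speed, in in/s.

In regeneration the rod-end outflow joins the pump flow into the cap end, so the net volume the pump must supply per unit advance equals the rod cross-section area.
Rod cross-section A_rod = π/4 × (3.30 in)² = 8.553 in^2
v = Q_pump / A_rod

v ≈ 21.5 in/s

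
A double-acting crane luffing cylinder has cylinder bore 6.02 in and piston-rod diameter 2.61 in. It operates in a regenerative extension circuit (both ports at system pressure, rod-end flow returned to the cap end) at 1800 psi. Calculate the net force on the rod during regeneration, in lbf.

F ≈ 9630 lbf

With equal pressure on both faces, forces on the annular region cancel; the net push is pressure × rod cross-section.
Rod cross-section A_rod = π/4 × (2.61 in)² = 5.350 in^2
F = P × A_rod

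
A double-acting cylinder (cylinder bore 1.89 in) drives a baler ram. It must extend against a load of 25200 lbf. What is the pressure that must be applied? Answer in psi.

P ≈ 8980 psi

Cap-side area A_cap = π/4 × (1.89 in)² = 2.806 in^2
P = F / A = 25200 lbf / A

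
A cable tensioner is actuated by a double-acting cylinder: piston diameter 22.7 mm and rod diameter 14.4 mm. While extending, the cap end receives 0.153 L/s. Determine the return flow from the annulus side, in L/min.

Cap-side area A_cap = π/4 × (22.7 mm)² = 404.7 mm^2
Rod-side annular area A_ann = π/4 × (22.7² − 14.4²) = 241.8 mm^2
Piston speed v = Q_in/A_cap; rod-end outflow Q_out = v × A_ann = Q_in × A_ann/A_cap.

Q_out ≈ 5.49 L/min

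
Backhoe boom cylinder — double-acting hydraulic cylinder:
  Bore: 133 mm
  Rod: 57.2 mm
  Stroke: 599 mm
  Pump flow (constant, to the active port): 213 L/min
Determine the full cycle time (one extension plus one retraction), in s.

t ≈ 4.25 s

Cap-side area A_cap = π/4 × (133 mm)² = 13890 mm^2
Rod-side annular area A_ann = π/4 × (133² − 57.2²) = 11320 mm^2
t_ext = A_cap·L/Q = 2.344 s
t_ret = A_ann·L/Q = 1.911 s
t_cycle = t_ext + t_ret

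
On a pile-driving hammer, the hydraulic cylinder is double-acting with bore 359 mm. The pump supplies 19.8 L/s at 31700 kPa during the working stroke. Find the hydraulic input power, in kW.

W ≈ 628 kW

Hydraulic power = P × Q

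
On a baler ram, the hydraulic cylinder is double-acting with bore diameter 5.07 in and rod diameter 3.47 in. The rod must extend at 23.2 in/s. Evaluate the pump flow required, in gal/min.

Cap-side area A_cap = π/4 × (5.07 in)² = 20.19 in^2
Q = A × v

Q ≈ 122 gal/min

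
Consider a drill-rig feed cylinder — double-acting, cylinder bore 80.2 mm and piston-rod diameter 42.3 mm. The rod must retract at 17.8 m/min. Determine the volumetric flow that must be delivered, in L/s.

Q ≈ 1.08 L/s

Rod-side annular area A_ann = π/4 × (80.2² − 42.3²) = 3646 mm^2
Q = A × v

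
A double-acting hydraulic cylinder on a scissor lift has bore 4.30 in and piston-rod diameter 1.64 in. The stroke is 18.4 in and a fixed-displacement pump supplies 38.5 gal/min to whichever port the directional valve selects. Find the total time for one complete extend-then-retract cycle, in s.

t ≈ 3.34 s

Cap-side area A_cap = π/4 × (4.30 in)² = 14.52 in^2
Rod-side annular area A_ann = π/4 × (4.30² − 1.64²) = 12.41 in^2
t_ext = A_cap·L/Q = 1.803 s
t_ret = A_ann·L/Q = 1.540 s
t_cycle = t_ext + t_ret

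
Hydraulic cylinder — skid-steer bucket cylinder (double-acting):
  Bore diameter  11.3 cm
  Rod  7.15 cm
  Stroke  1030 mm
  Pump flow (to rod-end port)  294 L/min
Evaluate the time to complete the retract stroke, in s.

t ≈ 1.26 s

Rod-side annular area A_ann = π/4 × (11.3² − 7.15²) = 60.14 cm^2
Swept volume V = A × L; t = V / Q = A·L / Q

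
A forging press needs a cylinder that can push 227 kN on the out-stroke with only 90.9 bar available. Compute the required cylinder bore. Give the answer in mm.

Extension force acts on the full piston face: F = P × (π/4)D².
D = √(4F / (πP)) = √(4 × 227 kN / (π × 90.9 bar))

D ≈ 178 mm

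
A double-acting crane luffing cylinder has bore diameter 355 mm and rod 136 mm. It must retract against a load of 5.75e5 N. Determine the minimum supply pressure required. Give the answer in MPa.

P ≈ 6.81 MPa

Rod-side annular area A_ann = π/4 × (355² − 136²) = 84450 mm^2
Retraction: pressure acts on the annular area.
P = F / A = 5.75e5 N / A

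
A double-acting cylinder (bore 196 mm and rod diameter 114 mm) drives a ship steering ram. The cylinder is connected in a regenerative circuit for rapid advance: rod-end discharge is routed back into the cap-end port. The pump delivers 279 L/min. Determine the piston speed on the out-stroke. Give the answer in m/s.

In regeneration the rod-end outflow joins the pump flow into the cap end, so the net volume the pump must supply per unit advance equals the rod cross-section area.
Rod cross-section A_rod = π/4 × (114 mm)² = 10210 mm^2
v = Q_pump / A_rod

v ≈ 0.456 m/s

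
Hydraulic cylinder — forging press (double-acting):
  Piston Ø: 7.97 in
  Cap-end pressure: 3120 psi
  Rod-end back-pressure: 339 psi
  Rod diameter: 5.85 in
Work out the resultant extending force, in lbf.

Cap-side area A_cap = π/4 × (7.97 in)² = 49.89 in^2
Rod-side annular area A_ann = π/4 × (7.97² − 5.85²) = 23.01 in^2
Net thrust = P_cap·A_cap − P_rod·A_ann = 1.557e5 lbf − 7801 lbf

F ≈ 1.48e5 lbf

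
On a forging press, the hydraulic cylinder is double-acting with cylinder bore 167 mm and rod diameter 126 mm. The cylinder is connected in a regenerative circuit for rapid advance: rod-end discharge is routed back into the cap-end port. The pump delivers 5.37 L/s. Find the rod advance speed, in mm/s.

In regeneration the rod-end outflow joins the pump flow into the cap end, so the net volume the pump must supply per unit advance equals the rod cross-section area.
Rod cross-section A_rod = π/4 × (126 mm)² = 12470 mm^2
v = Q_pump / A_rod

v ≈ 431 mm/s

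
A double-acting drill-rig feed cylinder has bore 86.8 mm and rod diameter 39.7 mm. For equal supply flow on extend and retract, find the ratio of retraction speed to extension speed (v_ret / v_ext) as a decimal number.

v_ret/v_ext ≈ 1.26

Cap-side area A_cap = π/4 × (86.8 mm)² = 5917 mm^2
Rod-side annular area A_ann = π/4 × (86.8² − 39.7²) = 4680 mm^2
For equal Q, v ∝ 1/A, so v_ret/v_ext = A_cap/A_ann.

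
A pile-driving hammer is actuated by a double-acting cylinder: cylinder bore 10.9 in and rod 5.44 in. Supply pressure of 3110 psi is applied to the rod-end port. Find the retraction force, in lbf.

F ≈ 2.18e5 lbf

Rod-side annular area A_ann = π/4 × (10.9² − 5.44²) = 70.07 in^2
On retraction the pressure acts on the annular area (bore minus rod).
F = P × A_ann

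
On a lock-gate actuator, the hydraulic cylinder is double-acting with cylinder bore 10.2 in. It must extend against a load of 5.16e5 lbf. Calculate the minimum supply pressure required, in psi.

Cap-side area A_cap = π/4 × (10.2 in)² = 81.71 in^2
P = F / A = 5.16e5 lbf / A

P ≈ 6310 psi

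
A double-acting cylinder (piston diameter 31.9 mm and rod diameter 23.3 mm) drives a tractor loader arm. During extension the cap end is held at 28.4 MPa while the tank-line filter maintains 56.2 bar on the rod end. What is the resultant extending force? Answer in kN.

Cap-side area A_cap = π/4 × (31.9 mm)² = 799.2 mm^2
Rod-side annular area A_ann = π/4 × (31.9² − 23.3²) = 372.8 mm^2
Net thrust = P_cap·A_cap − P_rod·A_ann = 22.70 kN − 2.095 kN

F ≈ 20.6 kN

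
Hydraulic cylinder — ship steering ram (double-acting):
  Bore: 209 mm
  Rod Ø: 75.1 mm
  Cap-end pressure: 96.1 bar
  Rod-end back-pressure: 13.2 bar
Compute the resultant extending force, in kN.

Cap-side area A_cap = π/4 × (209 mm)² = 34310 mm^2
Rod-side annular area A_ann = π/4 × (209² − 75.1²) = 29880 mm^2
Net thrust = P_cap·A_cap − P_rod·A_ann = 329.7 kN − 39.44 kN

F ≈ 290 kN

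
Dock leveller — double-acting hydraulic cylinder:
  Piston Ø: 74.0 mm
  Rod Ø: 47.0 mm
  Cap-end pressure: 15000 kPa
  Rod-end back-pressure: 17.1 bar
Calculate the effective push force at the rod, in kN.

Cap-side area A_cap = π/4 × (74.0 mm)² = 4301 mm^2
Rod-side annular area A_ann = π/4 × (74.0² − 47.0²) = 2566 mm^2
Net thrust = P_cap·A_cap − P_rod·A_ann = 64.51 kN − 4.388 kN

F ≈ 60.1 kN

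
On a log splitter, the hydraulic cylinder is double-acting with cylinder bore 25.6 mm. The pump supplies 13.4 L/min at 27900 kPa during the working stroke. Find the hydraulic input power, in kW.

Hydraulic power = P × Q

W ≈ 6.23 kW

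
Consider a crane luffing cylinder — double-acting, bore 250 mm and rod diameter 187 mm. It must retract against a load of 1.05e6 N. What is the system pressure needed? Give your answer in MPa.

P ≈ 48.6 MPa

Rod-side annular area A_ann = π/4 × (250² − 187²) = 21620 mm^2
Retraction: pressure acts on the annular area.
P = F / A = 1.05e6 N / A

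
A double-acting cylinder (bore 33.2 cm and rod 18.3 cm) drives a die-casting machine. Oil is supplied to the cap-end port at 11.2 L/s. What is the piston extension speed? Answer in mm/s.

v ≈ 129 mm/s

Cap-side area A_cap = π/4 × (33.2 cm)² = 865.7 cm^2
v = Q / A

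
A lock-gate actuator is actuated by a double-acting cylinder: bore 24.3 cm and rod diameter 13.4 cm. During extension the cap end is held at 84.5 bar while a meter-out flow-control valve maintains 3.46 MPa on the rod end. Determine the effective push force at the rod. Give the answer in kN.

Cap-side area A_cap = π/4 × (24.3 cm)² = 463.8 cm^2
Rod-side annular area A_ann = π/4 × (24.3² − 13.4²) = 322.7 cm^2
Net thrust = P_cap·A_cap − P_rod·A_ann = 391.9 kN − 111.7 kN

F ≈ 280 kN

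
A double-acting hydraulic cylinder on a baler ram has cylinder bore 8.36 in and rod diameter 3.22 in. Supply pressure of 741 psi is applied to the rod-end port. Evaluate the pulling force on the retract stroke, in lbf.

Rod-side annular area A_ann = π/4 × (8.36² − 3.22²) = 46.75 in^2
On retraction the pressure acts on the annular area (bore minus rod).
F = P × A_ann

F ≈ 34600 lbf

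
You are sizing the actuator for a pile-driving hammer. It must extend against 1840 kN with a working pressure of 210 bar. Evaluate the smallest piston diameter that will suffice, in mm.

Extension force acts on the full piston face: F = P × (π/4)D².
D = √(4F / (πP)) = √(4 × 1840 kN / (π × 210 bar))

D ≈ 334 mm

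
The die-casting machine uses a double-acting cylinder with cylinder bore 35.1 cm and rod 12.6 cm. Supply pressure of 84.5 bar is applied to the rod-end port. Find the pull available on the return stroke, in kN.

Rod-side annular area A_ann = π/4 × (35.1² − 12.6²) = 842.9 cm^2
On retraction the pressure acts on the annular area (bore minus rod).
F = P × A_ann

F ≈ 712 kN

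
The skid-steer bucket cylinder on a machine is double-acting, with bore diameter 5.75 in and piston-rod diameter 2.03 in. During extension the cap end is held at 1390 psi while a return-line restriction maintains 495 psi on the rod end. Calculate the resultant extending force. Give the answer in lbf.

F ≈ 24800 lbf

Cap-side area A_cap = π/4 × (5.75 in)² = 25.97 in^2
Rod-side annular area A_ann = π/4 × (5.75² − 2.03²) = 22.73 in^2
Net thrust = P_cap·A_cap − P_rod·A_ann = 36090 lbf − 11250 lbf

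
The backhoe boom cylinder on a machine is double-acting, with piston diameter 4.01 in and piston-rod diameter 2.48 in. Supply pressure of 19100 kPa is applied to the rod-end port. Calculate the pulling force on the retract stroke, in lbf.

Rod-side annular area A_ann = π/4 × (4.01² − 2.48²) = 7.799 in^2
On retraction the pressure acts on the annular area (bore minus rod).
F = P × A_ann

F ≈ 21600 lbf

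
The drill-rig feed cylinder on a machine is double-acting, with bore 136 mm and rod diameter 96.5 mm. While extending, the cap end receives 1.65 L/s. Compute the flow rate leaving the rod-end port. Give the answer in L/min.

Cap-side area A_cap = π/4 × (136 mm)² = 14530 mm^2
Rod-side annular area A_ann = π/4 × (136² − 96.5²) = 7213 mm^2
Piston speed v = Q_in/A_cap; rod-end outflow Q_out = v × A_ann = Q_in × A_ann/A_cap.

Q_out ≈ 49.2 L/min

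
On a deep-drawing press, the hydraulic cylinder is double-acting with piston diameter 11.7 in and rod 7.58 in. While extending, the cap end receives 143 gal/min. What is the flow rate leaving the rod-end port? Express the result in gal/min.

Cap-side area A_cap = π/4 × (11.7 in)² = 107.5 in^2
Rod-side annular area A_ann = π/4 × (11.7² − 7.58²) = 62.39 in^2
Piston speed v = Q_in/A_cap; rod-end outflow Q_out = v × A_ann = Q_in × A_ann/A_cap.

Q_out ≈ 83.0 gal/min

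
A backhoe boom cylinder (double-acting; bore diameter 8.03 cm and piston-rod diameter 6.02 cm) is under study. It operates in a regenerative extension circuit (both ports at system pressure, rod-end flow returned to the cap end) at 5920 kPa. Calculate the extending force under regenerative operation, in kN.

F ≈ 16.9 kN

With equal pressure on both faces, forces on the annular region cancel; the net push is pressure × rod cross-section.
Rod cross-section A_rod = π/4 × (6.02 cm)² = 28.46 cm^2
F = P × A_rod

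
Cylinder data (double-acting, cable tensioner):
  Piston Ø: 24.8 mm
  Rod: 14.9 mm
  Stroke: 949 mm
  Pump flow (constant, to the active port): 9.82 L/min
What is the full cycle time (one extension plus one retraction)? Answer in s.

t ≈ 4.59 s

Cap-side area A_cap = π/4 × (24.8 mm)² = 483.1 mm^2
Rod-side annular area A_ann = π/4 × (24.8² − 14.9²) = 308.7 mm^2
t_ext = A_cap·L/Q = 2.801 s
t_ret = A_ann·L/Q = 1.790 s
t_cycle = t_ext + t_ret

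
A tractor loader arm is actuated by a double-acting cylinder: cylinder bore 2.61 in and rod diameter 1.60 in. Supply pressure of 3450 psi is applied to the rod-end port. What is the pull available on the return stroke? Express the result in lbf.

Rod-side annular area A_ann = π/4 × (2.61² − 1.60²) = 3.340 in^2
On retraction the pressure acts on the annular area (bore minus rod).
F = P × A_ann

F ≈ 11500 lbf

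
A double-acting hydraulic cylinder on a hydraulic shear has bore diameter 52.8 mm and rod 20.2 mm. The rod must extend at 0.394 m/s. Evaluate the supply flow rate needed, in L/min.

Cap-side area A_cap = π/4 × (52.8 mm)² = 2190 mm^2
Q = A × v

Q ≈ 51.8 L/min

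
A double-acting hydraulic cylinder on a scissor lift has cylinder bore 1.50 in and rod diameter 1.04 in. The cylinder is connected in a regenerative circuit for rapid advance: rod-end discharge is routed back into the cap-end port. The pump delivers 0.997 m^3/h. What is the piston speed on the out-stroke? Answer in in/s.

In regeneration the rod-end outflow joins the pump flow into the cap end, so the net volume the pump must supply per unit advance equals the rod cross-section area.
Rod cross-section A_rod = π/4 × (1.04 in)² = 0.8495 in^2
v = Q_pump / A_rod

v ≈ 19.9 in/s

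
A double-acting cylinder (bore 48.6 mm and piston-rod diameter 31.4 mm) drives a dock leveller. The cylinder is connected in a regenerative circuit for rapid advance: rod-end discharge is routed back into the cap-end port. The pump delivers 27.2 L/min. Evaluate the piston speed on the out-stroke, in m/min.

v ≈ 35.1 m/min

In regeneration the rod-end outflow joins the pump flow into the cap end, so the net volume the pump must supply per unit advance equals the rod cross-section area.
Rod cross-section A_rod = π/4 × (31.4 mm)² = 774.4 mm^2
v = Q_pump / A_rod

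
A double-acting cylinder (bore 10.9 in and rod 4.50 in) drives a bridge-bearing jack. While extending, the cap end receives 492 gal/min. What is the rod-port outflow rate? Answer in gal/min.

Q_out ≈ 408 gal/min

Cap-side area A_cap = π/4 × (10.9 in)² = 93.31 in^2
Rod-side annular area A_ann = π/4 × (10.9² − 4.50²) = 77.41 in^2
Piston speed v = Q_in/A_cap; rod-end outflow Q_out = v × A_ann = Q_in × A_ann/A_cap.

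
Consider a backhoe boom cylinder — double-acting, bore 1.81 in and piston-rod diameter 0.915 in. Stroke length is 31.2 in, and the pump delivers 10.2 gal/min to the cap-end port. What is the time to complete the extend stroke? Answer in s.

Cap-side area A_cap = π/4 × (1.81 in)² = 2.573 in^2
Swept volume V = A × L; t = V / Q = A·L / Q

t ≈ 2.04 s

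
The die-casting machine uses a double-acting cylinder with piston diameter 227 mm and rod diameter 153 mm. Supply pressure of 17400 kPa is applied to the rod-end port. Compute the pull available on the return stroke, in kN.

Rod-side annular area A_ann = π/4 × (227² − 153²) = 22090 mm^2
On retraction the pressure acts on the annular area (bore minus rod).
F = P × A_ann

F ≈ 384 kN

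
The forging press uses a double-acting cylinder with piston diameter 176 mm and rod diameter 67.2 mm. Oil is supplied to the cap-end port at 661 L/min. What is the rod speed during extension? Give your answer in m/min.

Cap-side area A_cap = π/4 × (176 mm)² = 24330 mm^2
v = Q / A

v ≈ 27.2 m/min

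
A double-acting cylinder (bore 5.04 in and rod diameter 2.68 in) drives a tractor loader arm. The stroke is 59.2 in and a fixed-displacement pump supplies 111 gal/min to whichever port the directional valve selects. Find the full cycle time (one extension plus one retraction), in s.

t ≈ 4.75 s

Cap-side area A_cap = π/4 × (5.04 in)² = 19.95 in^2
Rod-side annular area A_ann = π/4 × (5.04² − 2.68²) = 14.31 in^2
t_ext = A_cap·L/Q = 2.764 s
t_ret = A_ann·L/Q = 1.982 s
t_cycle = t_ext + t_ret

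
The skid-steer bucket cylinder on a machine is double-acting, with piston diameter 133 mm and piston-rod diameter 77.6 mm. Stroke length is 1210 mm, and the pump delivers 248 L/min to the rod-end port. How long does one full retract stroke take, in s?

t ≈ 2.68 s

Rod-side annular area A_ann = π/4 × (133² − 77.6²) = 9163 mm^2
Swept volume V = A × L; t = V / Q = A·L / Q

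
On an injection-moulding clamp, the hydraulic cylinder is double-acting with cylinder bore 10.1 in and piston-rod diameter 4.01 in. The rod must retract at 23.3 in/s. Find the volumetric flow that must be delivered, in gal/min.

Rod-side annular area A_ann = π/4 × (10.1² − 4.01²) = 67.49 in^2
Q = A × v

Q ≈ 408 gal/min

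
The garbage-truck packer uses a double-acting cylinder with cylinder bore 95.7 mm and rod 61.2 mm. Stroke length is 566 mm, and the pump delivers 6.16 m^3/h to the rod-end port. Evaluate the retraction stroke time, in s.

t ≈ 1.41 s

Rod-side annular area A_ann = π/4 × (95.7² − 61.2²) = 4251 mm^2
Swept volume V = A × L; t = V / Q = A·L / Q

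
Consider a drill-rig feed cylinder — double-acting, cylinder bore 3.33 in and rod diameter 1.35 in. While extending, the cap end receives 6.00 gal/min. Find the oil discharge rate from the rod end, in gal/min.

Q_out ≈ 5.01 gal/min

Cap-side area A_cap = π/4 × (3.33 in)² = 8.709 in^2
Rod-side annular area A_ann = π/4 × (3.33² − 1.35²) = 7.278 in^2
Piston speed v = Q_in/A_cap; rod-end outflow Q_out = v × A_ann = Q_in × A_ann/A_cap.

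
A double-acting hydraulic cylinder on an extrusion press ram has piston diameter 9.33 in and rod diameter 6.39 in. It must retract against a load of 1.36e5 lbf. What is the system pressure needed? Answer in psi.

P ≈ 3750 psi

Rod-side annular area A_ann = π/4 × (9.33² − 6.39²) = 36.30 in^2
Retraction: pressure acts on the annular area.
P = F / A = 1.36e5 lbf / A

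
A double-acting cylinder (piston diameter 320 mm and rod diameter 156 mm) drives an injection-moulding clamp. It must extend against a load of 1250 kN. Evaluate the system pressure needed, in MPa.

Cap-side area A_cap = π/4 × (320 mm)² = 80420 mm^2
P = F / A = 1250 kN / A

P ≈ 15.5 MPa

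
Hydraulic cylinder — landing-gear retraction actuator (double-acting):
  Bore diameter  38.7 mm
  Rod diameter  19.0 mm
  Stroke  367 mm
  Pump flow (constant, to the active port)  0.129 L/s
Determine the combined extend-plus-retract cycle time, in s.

Cap-side area A_cap = π/4 × (38.7 mm)² = 1176 mm^2
Rod-side annular area A_ann = π/4 × (38.7² − 19.0²) = 892.8 mm^2
t_ext = A_cap·L/Q = 3.346 s
t_ret = A_ann·L/Q = 2.540 s
t_cycle = t_ext + t_ret

t ≈ 5.89 s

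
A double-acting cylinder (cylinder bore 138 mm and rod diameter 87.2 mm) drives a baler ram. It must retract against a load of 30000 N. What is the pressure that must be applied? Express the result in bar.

Rod-side annular area A_ann = π/4 × (138² − 87.2²) = 8985 mm^2
Retraction: pressure acts on the annular area.
P = F / A = 30000 N / A

P ≈ 33.4 bar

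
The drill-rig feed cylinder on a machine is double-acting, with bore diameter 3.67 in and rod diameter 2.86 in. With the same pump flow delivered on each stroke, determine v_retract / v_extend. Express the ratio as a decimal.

Cap-side area A_cap = π/4 × (3.67 in)² = 10.58 in^2
Rod-side annular area A_ann = π/4 × (3.67² − 2.86²) = 4.154 in^2
For equal Q, v ∝ 1/A, so v_ret/v_ext = A_cap/A_ann.

v_ret/v_ext ≈ 2.55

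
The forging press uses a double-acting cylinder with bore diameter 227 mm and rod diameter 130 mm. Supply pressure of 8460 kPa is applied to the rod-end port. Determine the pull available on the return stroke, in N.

F ≈ 2.30e5 N

Rod-side annular area A_ann = π/4 × (227² − 130²) = 27200 mm^2
On retraction the pressure acts on the annular area (bore minus rod).
F = P × A_ann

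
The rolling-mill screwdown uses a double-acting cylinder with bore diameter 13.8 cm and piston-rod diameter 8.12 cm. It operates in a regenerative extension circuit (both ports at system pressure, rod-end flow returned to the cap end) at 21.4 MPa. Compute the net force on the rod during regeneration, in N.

F ≈ 1.11e5 N

With equal pressure on both faces, forces on the annular region cancel; the net push is pressure × rod cross-section.
Rod cross-section A_rod = π/4 × (8.12 cm)² = 51.78 cm^2
F = P × A_rod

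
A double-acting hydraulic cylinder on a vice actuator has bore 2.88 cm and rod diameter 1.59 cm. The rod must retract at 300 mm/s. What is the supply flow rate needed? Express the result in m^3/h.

Rod-side annular area A_ann = π/4 × (2.88² − 1.59²) = 4.529 cm^2
Q = A × v

Q ≈ 0.489 m^3/h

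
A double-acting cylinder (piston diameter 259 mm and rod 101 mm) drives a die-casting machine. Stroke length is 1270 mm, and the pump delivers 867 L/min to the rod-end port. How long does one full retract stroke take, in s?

Rod-side annular area A_ann = π/4 × (259² − 101²) = 44670 mm^2
Swept volume V = A × L; t = V / Q = A·L / Q

t ≈ 3.93 s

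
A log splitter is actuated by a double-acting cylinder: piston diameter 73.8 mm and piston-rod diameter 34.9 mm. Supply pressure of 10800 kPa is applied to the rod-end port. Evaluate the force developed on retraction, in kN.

Rod-side annular area A_ann = π/4 × (73.8² − 34.9²) = 3321 mm^2
On retraction the pressure acts on the annular area (bore minus rod).
F = P × A_ann

F ≈ 35.9 kN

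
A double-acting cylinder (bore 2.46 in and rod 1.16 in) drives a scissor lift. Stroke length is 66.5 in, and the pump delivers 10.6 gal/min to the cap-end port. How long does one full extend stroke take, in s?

Cap-side area A_cap = π/4 × (2.46 in)² = 4.753 in^2
Swept volume V = A × L; t = V / Q = A·L / Q

t ≈ 7.74 s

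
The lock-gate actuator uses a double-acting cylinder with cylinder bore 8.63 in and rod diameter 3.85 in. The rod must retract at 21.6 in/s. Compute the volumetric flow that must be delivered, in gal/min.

Rod-side annular area A_ann = π/4 × (8.63² − 3.85²) = 46.85 in^2
Q = A × v

Q ≈ 263 gal/min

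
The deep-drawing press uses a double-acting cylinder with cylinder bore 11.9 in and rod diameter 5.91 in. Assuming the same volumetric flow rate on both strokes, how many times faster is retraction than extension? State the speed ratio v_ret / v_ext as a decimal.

v_ret/v_ext ≈ 1.33

Cap-side area A_cap = π/4 × (11.9 in)² = 111.2 in^2
Rod-side annular area A_ann = π/4 × (11.9² − 5.91²) = 83.79 in^2
For equal Q, v ∝ 1/A, so v_ret/v_ext = A_cap/A_ann.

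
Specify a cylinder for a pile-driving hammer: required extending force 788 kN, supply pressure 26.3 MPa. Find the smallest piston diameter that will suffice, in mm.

D ≈ 195 mm

Extension force acts on the full piston face: F = P × (π/4)D².
D = √(4F / (πP)) = √(4 × 788 kN / (π × 26.3 MPa))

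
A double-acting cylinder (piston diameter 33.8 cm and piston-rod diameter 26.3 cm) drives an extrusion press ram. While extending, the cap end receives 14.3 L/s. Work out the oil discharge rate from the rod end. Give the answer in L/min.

Cap-side area A_cap = π/4 × (33.8 cm)² = 897.3 cm^2
Rod-side annular area A_ann = π/4 × (33.8² − 26.3²) = 354.0 cm^2
Piston speed v = Q_in/A_cap; rod-end outflow Q_out = v × A_ann = Q_in × A_ann/A_cap.

Q_out ≈ 339 L/min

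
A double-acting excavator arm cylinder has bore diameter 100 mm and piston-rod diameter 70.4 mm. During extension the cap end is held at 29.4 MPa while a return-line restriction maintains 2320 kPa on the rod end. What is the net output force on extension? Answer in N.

F ≈ 2.22e5 N

Cap-side area A_cap = π/4 × (100 mm)² = 7854 mm^2
Rod-side annular area A_ann = π/4 × (100² − 70.4²) = 3961 mm^2
Net thrust = P_cap·A_cap − P_rod·A_ann = 2.309e5 N − 9191 N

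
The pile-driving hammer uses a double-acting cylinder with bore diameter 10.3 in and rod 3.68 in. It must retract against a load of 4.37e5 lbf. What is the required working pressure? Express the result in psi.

Rod-side annular area A_ann = π/4 × (10.3² − 3.68²) = 72.69 in^2
Retraction: pressure acts on the annular area.
P = F / A = 4.37e5 lbf / A

P ≈ 6010 psi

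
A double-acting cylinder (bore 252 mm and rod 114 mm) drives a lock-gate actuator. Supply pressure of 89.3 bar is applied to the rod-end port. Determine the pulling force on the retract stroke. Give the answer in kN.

Rod-side annular area A_ann = π/4 × (252² − 114²) = 39670 mm^2
On retraction the pressure acts on the annular area (bore minus rod).
F = P × A_ann

F ≈ 354 kN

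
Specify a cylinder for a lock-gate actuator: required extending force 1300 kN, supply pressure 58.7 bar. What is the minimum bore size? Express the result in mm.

D ≈ 531 mm

Extension force acts on the full piston face: F = P × (π/4)D².
D = √(4F / (πP)) = √(4 × 1300 kN / (π × 58.7 bar))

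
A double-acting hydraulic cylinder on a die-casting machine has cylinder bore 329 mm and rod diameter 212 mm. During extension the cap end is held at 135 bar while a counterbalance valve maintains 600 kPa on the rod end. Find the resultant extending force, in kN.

F ≈ 1120 kN

Cap-side area A_cap = π/4 × (329 mm)² = 85010 mm^2
Rod-side annular area A_ann = π/4 × (329² − 212²) = 49710 mm^2
Net thrust = P_cap·A_cap − P_rod·A_ann = 1148 kN − 29.83 kN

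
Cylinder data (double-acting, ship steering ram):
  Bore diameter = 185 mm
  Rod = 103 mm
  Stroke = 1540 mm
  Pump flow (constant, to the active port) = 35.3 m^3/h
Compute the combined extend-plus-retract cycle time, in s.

t ≈ 7.13 s

Cap-side area A_cap = π/4 × (185 mm)² = 26880 mm^2
Rod-side annular area A_ann = π/4 × (185² − 103²) = 18550 mm^2
t_ext = A_cap·L/Q = 4.222 s
t_ret = A_ann·L/Q = 2.913 s
t_cycle = t_ext + t_ret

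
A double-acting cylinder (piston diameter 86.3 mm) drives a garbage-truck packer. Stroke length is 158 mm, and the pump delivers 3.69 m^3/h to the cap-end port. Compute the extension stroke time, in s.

Cap-side area A_cap = π/4 × (86.3 mm)² = 5849 mm^2
Swept volume V = A × L; t = V / Q = A·L / Q

t ≈ 0.902 s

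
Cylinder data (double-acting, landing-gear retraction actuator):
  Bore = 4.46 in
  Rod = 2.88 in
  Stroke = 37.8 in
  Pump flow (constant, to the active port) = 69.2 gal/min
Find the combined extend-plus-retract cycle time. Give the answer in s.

Cap-side area A_cap = π/4 × (4.46 in)² = 15.62 in^2
Rod-side annular area A_ann = π/4 × (4.46² − 2.88²) = 9.108 in^2
t_ext = A_cap·L/Q = 2.217 s
t_ret = A_ann·L/Q = 1.292 s
t_cycle = t_ext + t_ret

t ≈ 3.51 s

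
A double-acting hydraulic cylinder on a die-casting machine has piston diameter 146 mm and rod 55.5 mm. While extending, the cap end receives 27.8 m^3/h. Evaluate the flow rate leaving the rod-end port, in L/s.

Q_out ≈ 6.61 L/s

Cap-side area A_cap = π/4 × (146 mm)² = 16740 mm^2
Rod-side annular area A_ann = π/4 × (146² − 55.5²) = 14320 mm^2
Piston speed v = Q_in/A_cap; rod-end outflow Q_out = v × A_ann = Q_in × A_ann/A_cap.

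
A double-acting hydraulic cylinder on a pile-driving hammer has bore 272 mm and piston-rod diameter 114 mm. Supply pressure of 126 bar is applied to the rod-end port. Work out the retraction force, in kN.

F ≈ 604 kN

Rod-side annular area A_ann = π/4 × (272² − 114²) = 47900 mm^2
On retraction the pressure acts on the annular area (bore minus rod).
F = P × A_ann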